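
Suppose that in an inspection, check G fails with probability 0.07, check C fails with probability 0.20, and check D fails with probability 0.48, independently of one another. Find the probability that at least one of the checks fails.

P(none) = (1 − 0.07) × (1 − 0.20) × (1 − 0.48) = 0.93 × 0.80 × 0.52 = 0.38688
P(at least one) = 1 − 0.38688 = 0.61312

0.61312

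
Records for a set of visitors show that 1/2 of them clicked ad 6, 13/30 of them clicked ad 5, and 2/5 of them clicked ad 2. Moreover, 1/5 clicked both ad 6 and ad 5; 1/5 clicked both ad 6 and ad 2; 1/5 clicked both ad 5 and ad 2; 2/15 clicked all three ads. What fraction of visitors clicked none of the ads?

P(union) = 1/2 + 13/30 + 2/5 − 1/5 − 1/5 − 1/5 + 2/15 = 13/15
P(none) = 1 − 13/15 = 2/15

2/15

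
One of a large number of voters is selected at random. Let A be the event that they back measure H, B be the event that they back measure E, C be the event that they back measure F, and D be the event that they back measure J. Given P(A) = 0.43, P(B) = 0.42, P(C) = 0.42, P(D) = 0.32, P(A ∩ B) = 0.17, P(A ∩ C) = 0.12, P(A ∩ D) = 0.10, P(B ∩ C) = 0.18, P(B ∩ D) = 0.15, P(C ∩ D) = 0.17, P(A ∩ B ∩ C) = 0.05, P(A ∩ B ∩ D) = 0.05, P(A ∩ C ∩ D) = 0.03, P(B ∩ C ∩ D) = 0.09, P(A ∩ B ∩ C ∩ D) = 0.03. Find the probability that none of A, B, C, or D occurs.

0.11

By inclusion-exclusion,
P(A ∪ B ∪ C ∪ D) = 0.43 + 0.42 + 0.42 + 0.32 − 0.17 − 0.12 − 0.10 − 0.18 − 0.15 − 0.17 + 0.05 + 0.05 + 0.03 + 0.09 − 0.03 = 0.89
P(none) = 1 − 0.89 = 0.11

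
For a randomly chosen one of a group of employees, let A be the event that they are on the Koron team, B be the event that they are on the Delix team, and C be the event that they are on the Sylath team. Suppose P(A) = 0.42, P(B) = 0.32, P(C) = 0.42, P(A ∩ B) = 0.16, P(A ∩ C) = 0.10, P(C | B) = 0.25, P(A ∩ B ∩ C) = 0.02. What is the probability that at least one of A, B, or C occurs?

P(B ∩ C) = P(B)·P(C|B) = 0.32 × 0.25 = 0.08
P(A ∪ B ∪ C) = 0.42 + 0.32 + 0.42 − 0.16 − 0.10 − 0.08 + 0.02 = 0.84

0.84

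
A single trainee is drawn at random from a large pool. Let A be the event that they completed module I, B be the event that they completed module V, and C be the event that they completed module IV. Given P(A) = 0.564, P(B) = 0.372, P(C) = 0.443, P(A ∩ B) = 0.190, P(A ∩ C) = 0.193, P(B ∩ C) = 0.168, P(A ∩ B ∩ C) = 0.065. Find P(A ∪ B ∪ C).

0.893

P(A ∪ B ∪ C) = 0.564 + 0.372 + 0.443 − 0.190 − 0.193 − 0.168 + 0.065 = 0.893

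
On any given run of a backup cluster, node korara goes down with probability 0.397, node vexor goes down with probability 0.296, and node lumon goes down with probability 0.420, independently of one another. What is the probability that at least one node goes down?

0.75378304

P(none) = (1 − 0.397) × (1 − 0.296) × (1 − 0.420) = 0.603 × 0.704 × 0.580 = 0.24621696
P(at least one) = 1 − 0.24621696 = 0.75378304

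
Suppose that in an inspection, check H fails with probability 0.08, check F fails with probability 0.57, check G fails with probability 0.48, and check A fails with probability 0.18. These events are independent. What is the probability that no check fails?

0.16868384

Independence gives P(none) = ∏(1 − pᵢ).
P(none) = (1 − 0.08) × (1 − 0.57) × (1 − 0.48) × (1 − 0.18) = 0.92 × 0.43 × 0.52 × 0.82 = 0.16868384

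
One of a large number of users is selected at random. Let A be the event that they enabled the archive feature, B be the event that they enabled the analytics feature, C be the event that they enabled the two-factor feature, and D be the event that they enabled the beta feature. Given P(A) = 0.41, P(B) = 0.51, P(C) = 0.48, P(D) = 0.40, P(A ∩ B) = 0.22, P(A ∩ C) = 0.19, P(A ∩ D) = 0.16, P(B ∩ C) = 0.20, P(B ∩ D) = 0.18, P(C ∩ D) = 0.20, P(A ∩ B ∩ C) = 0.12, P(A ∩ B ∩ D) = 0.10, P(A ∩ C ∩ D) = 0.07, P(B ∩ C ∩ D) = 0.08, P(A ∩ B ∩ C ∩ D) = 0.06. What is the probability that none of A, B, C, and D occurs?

Inclusion–exclusion gives
P(A ∪ B ∪ C ∪ D) = 0.41 + 0.51 + 0.48 + 0.40 − 0.22 − 0.19 − 0.16 − 0.20 − 0.18 − 0.20 + 0.12 + 0.10 + 0.07 + 0.08 − 0.06 = 0.96
P(none) = 1 − 0.96 = 0.04

0.04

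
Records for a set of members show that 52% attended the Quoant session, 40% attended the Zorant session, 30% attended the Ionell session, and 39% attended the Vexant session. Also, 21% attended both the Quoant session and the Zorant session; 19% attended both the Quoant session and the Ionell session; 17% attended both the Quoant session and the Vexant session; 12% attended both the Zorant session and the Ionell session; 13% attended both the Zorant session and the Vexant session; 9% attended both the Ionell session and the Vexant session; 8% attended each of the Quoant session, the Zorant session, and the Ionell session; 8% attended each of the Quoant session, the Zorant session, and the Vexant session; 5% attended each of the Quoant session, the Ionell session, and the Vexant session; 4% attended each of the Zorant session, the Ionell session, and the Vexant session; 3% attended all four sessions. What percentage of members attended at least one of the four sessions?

92%

P(union) = 52 + 40 + 30 + 39 − 21 − 19 − 17 − 12 − 13 − 9 + 8 + 8 + 5 + 4 − 3 = 92%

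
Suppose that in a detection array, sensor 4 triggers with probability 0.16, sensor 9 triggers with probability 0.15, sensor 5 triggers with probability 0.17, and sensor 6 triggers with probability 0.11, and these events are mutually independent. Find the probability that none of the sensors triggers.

Independence gives P(none) = ∏(1 − pᵢ).
P(none) = (1 − 0.16) × (1 − 0.15) × (1 − 0.17) × (1 − 0.11) = 0.84 × 0.85 × 0.83 × 0.89 = 0.5274318

0.5274318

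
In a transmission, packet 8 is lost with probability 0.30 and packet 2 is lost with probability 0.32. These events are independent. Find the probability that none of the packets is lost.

0.476

P(none) = (1 − 0.30) × (1 − 0.32) = 0.70 × 0.68 = 0.476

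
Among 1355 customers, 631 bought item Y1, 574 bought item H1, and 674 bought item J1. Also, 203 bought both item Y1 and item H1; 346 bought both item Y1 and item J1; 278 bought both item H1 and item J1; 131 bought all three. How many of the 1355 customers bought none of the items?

Inclusion–exclusion gives
|at least one| = 631 + 574 + 674 − 203 − 346 − 278 + 131 = 1183
None: 1355 − 1183 = 172

172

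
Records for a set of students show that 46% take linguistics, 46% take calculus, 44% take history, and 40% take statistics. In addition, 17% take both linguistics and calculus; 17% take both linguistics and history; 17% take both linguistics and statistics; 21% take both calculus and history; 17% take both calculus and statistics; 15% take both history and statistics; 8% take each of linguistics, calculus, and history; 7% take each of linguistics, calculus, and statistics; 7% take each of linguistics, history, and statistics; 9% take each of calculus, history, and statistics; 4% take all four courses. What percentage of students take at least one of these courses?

99%

Using inclusion–exclusion:
P(at least one) = 46 + 46 + 44 + 40 − 17 − 17 − 17 − 21 − 17 − 15 + 8 + 7 + 7 + 9 − 4 = 99%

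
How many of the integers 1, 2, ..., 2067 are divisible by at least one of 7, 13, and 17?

By inclusion-exclusion,
295 + 159 + 121 − 22 − 17 − 9 + 1 = 528

528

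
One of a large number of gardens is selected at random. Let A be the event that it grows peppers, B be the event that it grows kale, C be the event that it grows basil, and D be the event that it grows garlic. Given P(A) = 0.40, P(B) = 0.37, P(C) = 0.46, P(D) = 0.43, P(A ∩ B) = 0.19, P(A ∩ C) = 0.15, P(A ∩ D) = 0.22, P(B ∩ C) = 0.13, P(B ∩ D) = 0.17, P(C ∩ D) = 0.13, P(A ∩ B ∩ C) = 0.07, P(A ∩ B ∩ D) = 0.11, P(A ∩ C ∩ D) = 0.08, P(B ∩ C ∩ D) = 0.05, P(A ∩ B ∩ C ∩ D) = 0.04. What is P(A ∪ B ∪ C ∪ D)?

0.94

P(A ∪ B ∪ C ∪ D) = 0.40 + 0.37 + 0.46 + 0.43 − 0.19 − 0.15 − 0.22 − 0.13 − 0.17 − 0.13 + 0.07 + 0.11 + 0.08 + 0.05 − 0.04 = 0.94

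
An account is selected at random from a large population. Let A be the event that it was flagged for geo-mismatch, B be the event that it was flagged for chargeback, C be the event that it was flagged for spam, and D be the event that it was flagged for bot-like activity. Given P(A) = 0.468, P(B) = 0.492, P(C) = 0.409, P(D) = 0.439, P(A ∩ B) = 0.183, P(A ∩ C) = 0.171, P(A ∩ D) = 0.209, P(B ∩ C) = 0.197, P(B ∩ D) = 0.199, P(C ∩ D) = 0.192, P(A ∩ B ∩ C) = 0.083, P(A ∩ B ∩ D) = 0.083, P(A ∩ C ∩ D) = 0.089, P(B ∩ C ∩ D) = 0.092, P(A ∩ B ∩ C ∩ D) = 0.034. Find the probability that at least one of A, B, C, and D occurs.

0.970

Using inclusion–exclusion:
P(A ∪ B ∪ C ∪ D) = 0.468 + 0.492 + 0.409 + 0.439 − 0.183 − 0.171 − 0.209 − 0.197 − 0.199 − 0.192 + 0.083 + 0.083 + 0.089 + 0.092 − 0.034 = 0.970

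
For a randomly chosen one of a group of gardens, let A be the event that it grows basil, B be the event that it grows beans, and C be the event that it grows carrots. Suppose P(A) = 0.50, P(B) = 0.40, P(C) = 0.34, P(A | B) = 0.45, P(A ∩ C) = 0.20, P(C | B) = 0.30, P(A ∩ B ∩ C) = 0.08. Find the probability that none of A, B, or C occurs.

0.18

P(A ∩ B) = P(B)·P(A|B) = 0.40 × 0.45 = 0.18
P(B ∩ C) = P(B)·P(C|B) = 0.40 × 0.30 = 0.12
P(A ∪ B ∪ C) = 0.50 + 0.40 + 0.34 − 0.18 − 0.20 − 0.12 + 0.08 = 0.82
P(none) = 1 − 0.82 = 0.18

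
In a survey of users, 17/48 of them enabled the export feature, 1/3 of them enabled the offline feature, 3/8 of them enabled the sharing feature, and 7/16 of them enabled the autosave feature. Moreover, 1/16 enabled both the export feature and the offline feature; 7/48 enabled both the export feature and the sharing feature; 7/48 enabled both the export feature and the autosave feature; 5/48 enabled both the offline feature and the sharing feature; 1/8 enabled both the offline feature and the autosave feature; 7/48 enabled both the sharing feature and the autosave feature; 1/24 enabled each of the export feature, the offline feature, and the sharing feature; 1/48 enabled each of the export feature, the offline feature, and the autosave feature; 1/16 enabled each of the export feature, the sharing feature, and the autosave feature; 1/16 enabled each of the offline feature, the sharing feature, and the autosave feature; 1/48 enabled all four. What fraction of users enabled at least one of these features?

15/16

Apply inclusion-exclusion:
P(at least one) = 17/48 + 1/3 + 3/8 + 7/16 − 1/16 − 7/48 − 7/48 − 5/48 − 1/8 − 7/48 + 1/24 + 1/48 + 1/16 + 1/16 − 1/48 = 15/16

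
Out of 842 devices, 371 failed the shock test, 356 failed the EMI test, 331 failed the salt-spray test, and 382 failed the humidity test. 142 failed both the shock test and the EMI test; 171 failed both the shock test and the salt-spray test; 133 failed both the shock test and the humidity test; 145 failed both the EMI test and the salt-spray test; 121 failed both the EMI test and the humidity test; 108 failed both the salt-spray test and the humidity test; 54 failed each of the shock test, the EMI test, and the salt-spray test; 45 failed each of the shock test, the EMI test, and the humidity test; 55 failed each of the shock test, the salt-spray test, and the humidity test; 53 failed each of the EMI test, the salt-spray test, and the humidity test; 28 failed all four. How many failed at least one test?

By inclusion-exclusion,
N(≥1) = 371 + 356 + 331 + 382 − 142 − 171 − 133 − 145 − 121 − 108 + 54 + 45 + 55 + 53 − 28 = 799

799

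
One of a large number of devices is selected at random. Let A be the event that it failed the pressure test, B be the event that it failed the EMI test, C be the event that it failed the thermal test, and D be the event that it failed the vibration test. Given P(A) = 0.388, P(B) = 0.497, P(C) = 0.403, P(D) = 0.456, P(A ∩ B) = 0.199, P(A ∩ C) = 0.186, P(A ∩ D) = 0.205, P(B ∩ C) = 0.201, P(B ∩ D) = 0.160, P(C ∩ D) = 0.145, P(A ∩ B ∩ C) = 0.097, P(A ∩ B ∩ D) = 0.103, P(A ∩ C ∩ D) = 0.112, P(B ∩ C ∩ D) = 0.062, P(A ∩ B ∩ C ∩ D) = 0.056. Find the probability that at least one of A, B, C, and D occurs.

0.966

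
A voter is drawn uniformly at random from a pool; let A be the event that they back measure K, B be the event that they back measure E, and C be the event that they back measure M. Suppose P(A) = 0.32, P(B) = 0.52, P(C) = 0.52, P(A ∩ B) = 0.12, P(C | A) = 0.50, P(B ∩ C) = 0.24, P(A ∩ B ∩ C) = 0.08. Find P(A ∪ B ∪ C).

P(A ∩ C) = P(A)·P(C|A) = 0.32 × 0.50 = 0.16
P(A ∪ B ∪ C) = 0.32 + 0.52 + 0.52 − 0.12 − 0.16 − 0.24 + 0.08 = 0.92

0.92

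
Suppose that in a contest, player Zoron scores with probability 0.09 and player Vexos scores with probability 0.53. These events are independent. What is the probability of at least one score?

0.5723

P(none) = (1 − 0.09) × (1 − 0.53) = 0.91 × 0.47 = 0.4277
P(at least one) = 1 − 0.4277 = 0.5723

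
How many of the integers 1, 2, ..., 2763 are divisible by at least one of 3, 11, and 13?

1218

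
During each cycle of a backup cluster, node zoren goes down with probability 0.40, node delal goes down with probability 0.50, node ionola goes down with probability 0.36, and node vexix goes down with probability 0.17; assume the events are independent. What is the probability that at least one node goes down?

0.84064

P(none) = (1 − 0.40) × (1 − 0.50) × (1 − 0.36) × (1 − 0.17) = 0.60 × 0.50 × 0.64 × 0.83 = 0.15936
P(at least one) = 1 − 0.15936 = 0.84064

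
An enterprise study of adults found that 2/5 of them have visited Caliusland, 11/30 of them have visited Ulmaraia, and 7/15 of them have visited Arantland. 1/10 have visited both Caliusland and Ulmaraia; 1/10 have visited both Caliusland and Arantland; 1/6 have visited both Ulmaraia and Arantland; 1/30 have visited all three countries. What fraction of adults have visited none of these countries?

Using inclusion–exclusion:
P(≥1) = 2/5 + 11/30 + 7/15 − 1/10 − 1/10 − 1/6 + 1/30 = 9/10
P(none) = 1 − 9/10 = 1/10

1/10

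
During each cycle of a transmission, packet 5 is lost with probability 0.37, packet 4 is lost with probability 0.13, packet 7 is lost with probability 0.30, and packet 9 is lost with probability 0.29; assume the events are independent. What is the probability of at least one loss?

0.7275943

Independence gives P(none) = ∏(1 − pᵢ).
P(none) = (1 − 0.37) × (1 − 0.13) × (1 − 0.30) × (1 − 0.29) = 0.63 × 0.87 × 0.70 × 0.71 = 0.2724057
P(at least one) = 1 − 0.2724057 = 0.7275943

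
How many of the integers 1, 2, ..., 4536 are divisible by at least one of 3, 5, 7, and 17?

⌊4536/3⌋ + ⌊4536/5⌋ + ⌊4536/7⌋ + ⌊4536/17⌋ − ⌊4536/15⌋ − ⌊4536/21⌋ − ⌊4536/51⌋ − ⌊4536/35⌋ − ⌊4536/85⌋ − ⌊4536/119⌋ + ⌊4536/105⌋ + ⌊4536/255⌋ + ⌊4536/357⌋ + ⌊4536/595⌋ − ⌊4536/1785⌋ = 1512 + 907 + 648 + 266 − 302 − 216 − 88 − 129 − 53 − 38 + 43 + 17 + 12 + 7 − 2 = 2584

2584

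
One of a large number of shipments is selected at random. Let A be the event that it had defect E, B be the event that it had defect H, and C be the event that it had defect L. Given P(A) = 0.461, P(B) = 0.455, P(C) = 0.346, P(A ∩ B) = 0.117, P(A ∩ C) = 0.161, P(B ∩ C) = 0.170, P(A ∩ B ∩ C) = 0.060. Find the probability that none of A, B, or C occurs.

By inclusion–exclusion:
P(A ∪ B ∪ C) = 0.461 + 0.455 + 0.346 − 0.117 − 0.161 − 0.170 + 0.060 = 0.874
P(none) = 1 − 0.874 = 0.126

0.126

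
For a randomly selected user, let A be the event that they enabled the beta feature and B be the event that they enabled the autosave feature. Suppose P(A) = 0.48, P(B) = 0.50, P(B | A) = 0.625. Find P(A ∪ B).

P(A ∩ B) = P(A)·P(B|A) = 0.48 × 0.625 = 0.30
By inclusion-exclusion,
P(A ∪ B) = 0.48 + 0.50 − 0.30 = 0.68

0.68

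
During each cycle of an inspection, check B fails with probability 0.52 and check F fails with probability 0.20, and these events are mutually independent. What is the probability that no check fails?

0.384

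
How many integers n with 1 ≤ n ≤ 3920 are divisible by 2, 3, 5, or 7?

3024

floor(3920/2) + floor(3920/3) + floor(3920/5) + floor(3920/7) − floor(3920/6) − floor(3920/10) − floor(3920/14) − floor(3920/15) − floor(3920/21) − floor(3920/35) + floor(3920/30) + floor(3920/42) + floor(3920/70) + floor(3920/105) − floor(3920/210) = 1960 + 1306 + 784 + 560 − 653 − 392 − 280 − 261 − 186 − 112 + 130 + 93 + 56 + 37 − 18 = 3024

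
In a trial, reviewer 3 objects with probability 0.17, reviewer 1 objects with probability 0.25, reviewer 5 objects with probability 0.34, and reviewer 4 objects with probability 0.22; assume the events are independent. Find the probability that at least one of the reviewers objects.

P(none) = (1 − 0.17) × (1 − 0.25) × (1 − 0.34) × (1 − 0.22) = 0.83 × 0.75 × 0.66 × 0.78 = 0.320463
P(at least one) = 1 − 0.320463 = 0.679537

0.679537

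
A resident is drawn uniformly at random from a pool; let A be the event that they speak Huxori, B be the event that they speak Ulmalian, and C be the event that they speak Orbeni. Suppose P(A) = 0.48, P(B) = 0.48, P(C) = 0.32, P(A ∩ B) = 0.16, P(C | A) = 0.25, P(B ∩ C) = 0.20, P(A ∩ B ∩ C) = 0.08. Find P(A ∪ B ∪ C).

0.88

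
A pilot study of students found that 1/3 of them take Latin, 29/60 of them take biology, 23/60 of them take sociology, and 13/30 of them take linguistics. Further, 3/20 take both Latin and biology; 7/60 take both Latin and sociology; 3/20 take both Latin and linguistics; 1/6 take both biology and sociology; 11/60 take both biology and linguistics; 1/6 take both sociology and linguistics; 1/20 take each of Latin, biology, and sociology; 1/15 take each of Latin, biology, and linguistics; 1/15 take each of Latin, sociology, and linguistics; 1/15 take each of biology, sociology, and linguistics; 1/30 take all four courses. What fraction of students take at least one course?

11/12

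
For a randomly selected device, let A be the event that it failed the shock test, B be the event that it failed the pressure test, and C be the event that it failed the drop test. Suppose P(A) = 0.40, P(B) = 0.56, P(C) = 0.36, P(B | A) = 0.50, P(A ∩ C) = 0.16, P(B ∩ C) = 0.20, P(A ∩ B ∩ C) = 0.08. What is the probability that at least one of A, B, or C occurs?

P(A ∩ B) = P(A)·P(B|A) = 0.40 × 0.50 = 0.20
Apply inclusion-exclusion:
P(A ∪ B ∪ C) = 0.40 + 0.56 + 0.36 − 0.20 − 0.16 − 0.20 + 0.08 = 0.84

0.84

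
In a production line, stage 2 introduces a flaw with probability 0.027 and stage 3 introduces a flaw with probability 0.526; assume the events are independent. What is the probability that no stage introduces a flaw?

0.461202

P(none) = (1 − 0.027) × (1 − 0.526) = 0.973 × 0.474 = 0.461202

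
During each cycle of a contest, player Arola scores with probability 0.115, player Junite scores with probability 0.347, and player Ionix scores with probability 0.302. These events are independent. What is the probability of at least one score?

0.59662231

P(none) = (1 − 0.115) × (1 − 0.347) × (1 − 0.302) = 0.885 × 0.653 × 0.698 = 0.40337769
P(at least one) = 1 − 0.40337769 = 0.59662231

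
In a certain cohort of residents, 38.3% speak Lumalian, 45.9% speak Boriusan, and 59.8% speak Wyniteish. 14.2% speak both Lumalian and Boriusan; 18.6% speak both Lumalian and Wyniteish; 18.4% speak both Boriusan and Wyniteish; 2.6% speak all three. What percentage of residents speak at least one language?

95.4%

P(union) = 38.3 + 45.9 + 59.8 − 14.2 − 18.6 − 18.4 + 2.6 = 95.4%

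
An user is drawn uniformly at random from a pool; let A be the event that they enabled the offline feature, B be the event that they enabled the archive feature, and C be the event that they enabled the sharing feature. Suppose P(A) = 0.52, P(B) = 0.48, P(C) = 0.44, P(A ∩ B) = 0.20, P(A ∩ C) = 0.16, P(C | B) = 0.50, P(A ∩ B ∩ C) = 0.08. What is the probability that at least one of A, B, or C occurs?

0.92

P(B ∩ C) = P(B)·P(C|B) = 0.48 × 0.50 = 0.24
P(A ∪ B ∪ C) = 0.52 + 0.48 + 0.44 − 0.20 − 0.16 − 0.24 + 0.08 = 0.92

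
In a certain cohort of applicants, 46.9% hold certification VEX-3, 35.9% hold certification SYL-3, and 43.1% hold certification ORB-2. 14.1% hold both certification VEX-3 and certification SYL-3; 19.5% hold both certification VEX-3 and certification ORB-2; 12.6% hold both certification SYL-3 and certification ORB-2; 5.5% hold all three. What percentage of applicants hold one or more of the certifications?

Apply inclusion-exclusion:
P(at least one) = 46.9 + 35.9 + 43.1 − 14.1 − 19.5 − 12.6 + 5.5 = 85.2%

85.2%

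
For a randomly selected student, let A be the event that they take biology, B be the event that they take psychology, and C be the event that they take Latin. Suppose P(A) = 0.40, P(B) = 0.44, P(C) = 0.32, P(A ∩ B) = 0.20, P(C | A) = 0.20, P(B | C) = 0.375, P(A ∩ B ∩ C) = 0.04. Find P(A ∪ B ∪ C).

P(A ∩ C) = P(A)·P(C|A) = 0.40 × 0.20 = 0.08
P(B ∩ C) = P(C)·P(B|C) = 0.32 × 0.375 = 0.12
Inclusion–exclusion gives
P(A ∪ B ∪ C) = 0.40 + 0.44 + 0.32 − 0.20 − 0.08 − 0.12 + 0.04 = 0.80

0.80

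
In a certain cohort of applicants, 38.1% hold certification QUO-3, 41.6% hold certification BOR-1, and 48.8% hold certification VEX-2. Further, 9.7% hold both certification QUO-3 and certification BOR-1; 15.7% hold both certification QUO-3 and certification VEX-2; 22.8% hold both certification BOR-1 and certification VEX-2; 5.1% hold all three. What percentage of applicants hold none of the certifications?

14.6%

P(at least one) = 38.1 + 41.6 + 48.8 − 9.7 − 15.7 − 22.8 + 5.1 = 85.4%
P(none) = 100% − 85.4% = 14.6%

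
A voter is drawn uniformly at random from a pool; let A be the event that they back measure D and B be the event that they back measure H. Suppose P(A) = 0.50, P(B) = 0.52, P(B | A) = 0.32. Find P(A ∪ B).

0.86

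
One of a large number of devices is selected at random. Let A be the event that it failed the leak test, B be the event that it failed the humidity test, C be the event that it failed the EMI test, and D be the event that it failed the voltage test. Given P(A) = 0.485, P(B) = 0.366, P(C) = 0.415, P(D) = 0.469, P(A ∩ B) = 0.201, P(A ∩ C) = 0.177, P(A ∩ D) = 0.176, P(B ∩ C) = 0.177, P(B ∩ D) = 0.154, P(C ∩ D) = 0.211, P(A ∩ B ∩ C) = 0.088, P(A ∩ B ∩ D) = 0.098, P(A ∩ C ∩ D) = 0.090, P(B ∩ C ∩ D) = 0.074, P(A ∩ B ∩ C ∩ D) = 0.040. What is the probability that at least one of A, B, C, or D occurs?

Apply inclusion-exclusion:
P(A ∪ B ∪ C ∪ D) = 0.485 + 0.366 + 0.415 + 0.469 − 0.201 − 0.177 − 0.176 − 0.177 − 0.154 − 0.211 + 0.088 + 0.098 + 0.090 + 0.074 − 0.040 = 0.949

0.949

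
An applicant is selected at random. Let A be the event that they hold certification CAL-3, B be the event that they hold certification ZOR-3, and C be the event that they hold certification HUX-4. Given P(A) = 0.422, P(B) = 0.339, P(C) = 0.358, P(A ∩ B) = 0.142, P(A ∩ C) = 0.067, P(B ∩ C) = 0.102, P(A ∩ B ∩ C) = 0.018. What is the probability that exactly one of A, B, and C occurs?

0.551

P(exactly one) = 0.422 + 0.339 + 0.358 − 2·0.142 − 2·0.067 − 2·0.102 + 3·0.018 = 0.551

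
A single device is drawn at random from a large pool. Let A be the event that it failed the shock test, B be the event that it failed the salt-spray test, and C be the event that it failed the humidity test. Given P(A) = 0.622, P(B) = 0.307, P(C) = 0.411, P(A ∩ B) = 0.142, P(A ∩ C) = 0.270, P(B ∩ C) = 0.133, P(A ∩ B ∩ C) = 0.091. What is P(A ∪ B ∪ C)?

0.886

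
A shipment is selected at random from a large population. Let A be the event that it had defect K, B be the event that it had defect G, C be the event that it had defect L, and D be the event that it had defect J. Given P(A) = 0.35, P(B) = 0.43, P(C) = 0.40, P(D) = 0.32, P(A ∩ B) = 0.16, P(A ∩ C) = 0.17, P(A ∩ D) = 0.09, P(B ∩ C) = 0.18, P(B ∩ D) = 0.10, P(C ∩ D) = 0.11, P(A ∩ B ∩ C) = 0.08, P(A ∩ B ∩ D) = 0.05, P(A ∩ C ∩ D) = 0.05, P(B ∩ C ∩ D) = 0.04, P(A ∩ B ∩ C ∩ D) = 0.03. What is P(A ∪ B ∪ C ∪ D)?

P(A ∪ B ∪ C ∪ D) = 0.35 + 0.43 + 0.40 + 0.32 − 0.16 − 0.17 − 0.09 − 0.18 − 0.10 − 0.11 + 0.08 + 0.05 + 0.05 + 0.04 − 0.03 = 0.88

0.88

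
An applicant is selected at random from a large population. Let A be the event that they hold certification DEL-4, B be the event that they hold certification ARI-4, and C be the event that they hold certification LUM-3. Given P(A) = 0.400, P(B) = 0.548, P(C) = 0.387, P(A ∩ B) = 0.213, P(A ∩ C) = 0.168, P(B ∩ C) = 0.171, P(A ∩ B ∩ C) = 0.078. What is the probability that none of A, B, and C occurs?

Using inclusion–exclusion:
P(A ∪ B ∪ C) = 0.400 + 0.548 + 0.387 − 0.213 − 0.168 − 0.171 + 0.078 = 0.861
P(none) = 1 − 0.861 = 0.139

0.139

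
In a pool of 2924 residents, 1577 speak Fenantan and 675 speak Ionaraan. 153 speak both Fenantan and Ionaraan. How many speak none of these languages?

825

N(≥1) = 1577 + 675 − 153 = 2099
None: 2924 − 2099 = 825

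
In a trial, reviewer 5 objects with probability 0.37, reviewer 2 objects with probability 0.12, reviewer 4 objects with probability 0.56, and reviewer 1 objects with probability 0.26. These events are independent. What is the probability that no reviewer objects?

P(none) = (1 − 0.37) × (1 − 0.12) × (1 − 0.56) × (1 − 0.26) = 0.63 × 0.88 × 0.44 × 0.74 = 0.18051264

0.18051264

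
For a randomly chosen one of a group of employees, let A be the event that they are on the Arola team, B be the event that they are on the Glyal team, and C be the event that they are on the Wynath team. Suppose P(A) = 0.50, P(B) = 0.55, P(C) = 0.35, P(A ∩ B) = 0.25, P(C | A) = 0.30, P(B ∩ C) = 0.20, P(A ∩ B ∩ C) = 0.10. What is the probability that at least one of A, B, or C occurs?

P(A ∩ C) = P(A)·P(C|A) = 0.50 × 0.30 = 0.15
P(A ∪ B ∪ C) = 0.50 + 0.55 + 0.35 − 0.25 − 0.15 − 0.20 + 0.10 = 0.90

0.90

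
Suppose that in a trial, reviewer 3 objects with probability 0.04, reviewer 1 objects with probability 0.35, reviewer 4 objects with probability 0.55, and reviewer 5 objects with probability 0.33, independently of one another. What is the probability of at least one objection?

0.811864

Since the events are independent, P(none) is the product of the individual non-occurrence probabilities.
P(none) = (1 − 0.04) × (1 − 0.35) × (1 − 0.55) × (1 − 0.33) = 0.96 × 0.65 × 0.45 × 0.67 = 0.188136
P(at least one) = 1 − 0.188136 = 0.811864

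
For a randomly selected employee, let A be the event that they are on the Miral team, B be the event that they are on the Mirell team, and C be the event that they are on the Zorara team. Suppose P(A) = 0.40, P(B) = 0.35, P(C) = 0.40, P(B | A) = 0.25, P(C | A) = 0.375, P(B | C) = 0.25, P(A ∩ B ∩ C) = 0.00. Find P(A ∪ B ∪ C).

P(A ∩ B) = P(A)·P(B|A) = 0.40 × 0.25 = 0.10
P(A ∩ C) = P(A)·P(C|A) = 0.40 × 0.375 = 0.15
P(B ∩ C) = P(C)·P(B|C) = 0.40 × 0.25 = 0.10
By inclusion–exclusion:
P(A ∪ B ∪ C) = 0.40 + 0.35 + 0.40 − 0.10 − 0.15 − 0.10 + 0.00 = 0.80

0.80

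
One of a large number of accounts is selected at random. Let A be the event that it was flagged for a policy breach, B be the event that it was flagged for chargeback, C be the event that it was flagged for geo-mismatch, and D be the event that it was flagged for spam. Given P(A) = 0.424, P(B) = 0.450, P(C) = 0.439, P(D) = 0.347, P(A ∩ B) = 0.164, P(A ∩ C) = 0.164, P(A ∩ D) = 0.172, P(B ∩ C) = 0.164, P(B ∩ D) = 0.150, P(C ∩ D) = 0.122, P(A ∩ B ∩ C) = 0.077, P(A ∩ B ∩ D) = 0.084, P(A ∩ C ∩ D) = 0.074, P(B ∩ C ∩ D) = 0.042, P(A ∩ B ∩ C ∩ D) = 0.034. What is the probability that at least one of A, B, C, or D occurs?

0.967

Inclusion–exclusion gives
P(A ∪ B ∪ C ∪ D) = 0.424 + 0.450 + 0.439 + 0.347 − 0.164 − 0.164 − 0.172 − 0.164 − 0.150 − 0.122 + 0.077 + 0.084 + 0.074 + 0.042 − 0.034 = 0.967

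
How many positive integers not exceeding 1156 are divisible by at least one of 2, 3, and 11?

By inclusion-exclusion,
⌊1156/2⌋ + ⌊1156/3⌋ + ⌊1156/11⌋ − ⌊1156/6⌋ − ⌊1156/22⌋ − ⌊1156/33⌋ + ⌊1156/66⌋ = 578 + 385 + 105 − 192 − 52 − 35 + 17 = 806

806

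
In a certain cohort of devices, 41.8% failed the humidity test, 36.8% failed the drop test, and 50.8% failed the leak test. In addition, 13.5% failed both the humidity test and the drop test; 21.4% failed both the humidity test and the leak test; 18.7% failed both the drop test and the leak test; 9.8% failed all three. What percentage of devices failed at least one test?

P(union) = 41.8 + 36.8 + 50.8 − 13.5 − 21.4 − 18.7 + 9.8 = 85.6%

85.6%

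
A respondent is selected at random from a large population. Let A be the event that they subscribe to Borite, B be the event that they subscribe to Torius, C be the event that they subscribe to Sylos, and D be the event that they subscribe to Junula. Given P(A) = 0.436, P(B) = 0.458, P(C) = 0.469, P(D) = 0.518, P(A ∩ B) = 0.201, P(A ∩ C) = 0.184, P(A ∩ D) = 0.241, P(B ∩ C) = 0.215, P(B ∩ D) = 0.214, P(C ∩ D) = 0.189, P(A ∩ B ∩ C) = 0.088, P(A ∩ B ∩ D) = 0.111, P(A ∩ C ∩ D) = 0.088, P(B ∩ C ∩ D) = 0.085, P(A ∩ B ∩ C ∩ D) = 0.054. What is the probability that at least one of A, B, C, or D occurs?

0.955

Using inclusion–exclusion:
P(A ∪ B ∪ C ∪ D) = 0.436 + 0.458 + 0.469 + 0.518 − 0.201 − 0.184 − 0.241 − 0.215 − 0.214 − 0.189 + 0.088 + 0.111 + 0.088 + 0.085 − 0.054 = 0.955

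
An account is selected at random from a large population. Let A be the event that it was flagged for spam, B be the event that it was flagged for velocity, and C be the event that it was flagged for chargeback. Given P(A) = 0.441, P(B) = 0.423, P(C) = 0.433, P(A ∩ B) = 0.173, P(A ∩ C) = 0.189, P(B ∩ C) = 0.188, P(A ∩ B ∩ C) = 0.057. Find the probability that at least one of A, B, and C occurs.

0.804

P(A ∪ B ∪ C) = 0.441 + 0.423 + 0.433 − 0.173 − 0.189 − 0.188 + 0.057 = 0.804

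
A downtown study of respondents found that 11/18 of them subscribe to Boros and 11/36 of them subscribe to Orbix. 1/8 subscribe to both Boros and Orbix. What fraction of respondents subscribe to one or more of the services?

19/24

Apply inclusion-exclusion:
P(≥1) = 11/18 + 11/36 − 1/8 = 19/24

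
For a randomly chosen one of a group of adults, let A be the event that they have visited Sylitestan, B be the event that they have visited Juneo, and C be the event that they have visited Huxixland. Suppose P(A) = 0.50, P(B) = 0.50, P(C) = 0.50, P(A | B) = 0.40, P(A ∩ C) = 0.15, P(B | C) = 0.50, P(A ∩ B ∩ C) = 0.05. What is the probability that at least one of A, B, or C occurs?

P(A ∩ B) = P(B)·P(A|B) = 0.50 × 0.40 = 0.20
P(B ∩ C) = P(C)·P(B|C) = 0.50 × 0.50 = 0.25
P(A ∪ B ∪ C) = 0.50 + 0.50 + 0.50 − 0.20 − 0.15 − 0.25 + 0.05 = 0.95

0.95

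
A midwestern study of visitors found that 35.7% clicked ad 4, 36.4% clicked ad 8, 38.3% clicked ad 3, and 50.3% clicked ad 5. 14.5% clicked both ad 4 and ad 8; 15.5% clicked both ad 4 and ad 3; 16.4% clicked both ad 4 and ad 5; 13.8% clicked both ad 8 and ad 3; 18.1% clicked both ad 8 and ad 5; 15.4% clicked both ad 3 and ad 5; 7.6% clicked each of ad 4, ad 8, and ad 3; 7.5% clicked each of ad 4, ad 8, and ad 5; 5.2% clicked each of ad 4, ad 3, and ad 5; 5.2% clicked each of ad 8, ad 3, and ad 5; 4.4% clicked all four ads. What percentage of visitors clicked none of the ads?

P(union) = 35.7 + 36.4 + 38.3 + 50.3 − 14.5 − 15.5 − 16.4 − 13.8 − 18.1 − 15.4 + 7.6 + 7.5 + 5.2 + 5.2 − 4.4 = 88.1%
P(none) = 100% − 88.1% = 11.9%

11.9%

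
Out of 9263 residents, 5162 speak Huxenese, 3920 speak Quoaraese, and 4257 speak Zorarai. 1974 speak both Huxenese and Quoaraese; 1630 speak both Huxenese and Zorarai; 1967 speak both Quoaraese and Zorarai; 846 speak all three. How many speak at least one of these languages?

By inclusion–exclusion:
|union| = 5162 + 3920 + 4257 − 1974 − 1630 − 1967 + 846 = 8614

8614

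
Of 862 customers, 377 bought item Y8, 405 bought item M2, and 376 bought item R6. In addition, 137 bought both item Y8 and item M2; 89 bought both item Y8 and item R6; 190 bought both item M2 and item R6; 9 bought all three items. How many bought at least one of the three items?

751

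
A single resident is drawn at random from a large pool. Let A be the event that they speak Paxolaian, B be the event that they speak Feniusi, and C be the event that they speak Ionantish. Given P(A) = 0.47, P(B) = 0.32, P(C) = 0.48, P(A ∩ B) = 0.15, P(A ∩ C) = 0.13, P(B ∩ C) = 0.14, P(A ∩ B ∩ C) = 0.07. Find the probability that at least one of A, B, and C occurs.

0.92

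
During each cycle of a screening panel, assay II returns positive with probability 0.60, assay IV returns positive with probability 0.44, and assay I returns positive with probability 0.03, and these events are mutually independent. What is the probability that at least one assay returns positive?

Independence gives P(none) = ∏(1 − pᵢ).
P(none) = (1 − 0.60) × (1 − 0.44) × (1 − 0.03) = 0.40 × 0.56 × 0.97 = 0.21728
P(at least one) = 1 − 0.21728 = 0.78272

0.78272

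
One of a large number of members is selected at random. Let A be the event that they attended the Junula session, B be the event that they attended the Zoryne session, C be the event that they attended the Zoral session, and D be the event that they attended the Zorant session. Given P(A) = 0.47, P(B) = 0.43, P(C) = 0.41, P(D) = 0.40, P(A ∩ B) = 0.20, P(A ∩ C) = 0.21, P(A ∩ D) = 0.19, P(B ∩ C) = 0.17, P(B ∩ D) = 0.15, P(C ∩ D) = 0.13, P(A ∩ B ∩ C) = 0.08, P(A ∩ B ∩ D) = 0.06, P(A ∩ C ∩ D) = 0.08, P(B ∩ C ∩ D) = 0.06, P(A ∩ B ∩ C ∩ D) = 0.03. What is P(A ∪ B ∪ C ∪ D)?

0.91

P(A ∪ B ∪ C ∪ D) = 0.47 + 0.43 + 0.41 + 0.40 − 0.20 − 0.21 − 0.19 − 0.17 − 0.15 − 0.13 + 0.08 + 0.06 + 0.08 + 0.06 − 0.03 = 0.91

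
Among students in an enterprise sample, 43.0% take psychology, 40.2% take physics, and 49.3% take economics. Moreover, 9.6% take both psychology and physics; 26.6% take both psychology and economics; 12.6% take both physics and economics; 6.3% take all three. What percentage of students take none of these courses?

By inclusion-exclusion,
P(union) = 43.0 + 40.2 + 49.3 − 9.6 − 26.6 − 12.6 + 6.3 = 90.0%
P(none) = 100% − 90.0% = 10.0%

10.0%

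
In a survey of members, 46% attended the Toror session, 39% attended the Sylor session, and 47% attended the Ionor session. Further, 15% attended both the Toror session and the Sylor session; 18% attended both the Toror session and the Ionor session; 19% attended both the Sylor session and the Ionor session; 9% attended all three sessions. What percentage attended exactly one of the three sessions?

55%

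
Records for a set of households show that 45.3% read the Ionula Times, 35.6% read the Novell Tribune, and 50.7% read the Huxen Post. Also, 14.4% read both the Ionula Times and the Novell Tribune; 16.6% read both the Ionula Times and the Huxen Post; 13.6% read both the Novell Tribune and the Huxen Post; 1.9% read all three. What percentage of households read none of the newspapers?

Using inclusion–exclusion:
P(at least one) = 45.3 + 35.6 + 50.7 − 14.4 − 16.6 − 13.6 + 1.9 = 88.9%
P(none) = 100% − 88.9% = 11.1%

11.1%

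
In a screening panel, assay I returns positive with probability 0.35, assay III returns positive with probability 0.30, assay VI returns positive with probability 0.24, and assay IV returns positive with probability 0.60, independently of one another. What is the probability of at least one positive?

0.86168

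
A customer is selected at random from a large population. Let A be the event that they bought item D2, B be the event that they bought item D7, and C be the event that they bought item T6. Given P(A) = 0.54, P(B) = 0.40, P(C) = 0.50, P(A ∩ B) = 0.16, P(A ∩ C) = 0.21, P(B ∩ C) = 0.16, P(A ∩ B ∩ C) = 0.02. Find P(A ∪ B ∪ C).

By inclusion–exclusion:
P(A ∪ B ∪ C) = 0.54 + 0.40 + 0.50 − 0.16 − 0.21 − 0.16 + 0.02 = 0.93

0.93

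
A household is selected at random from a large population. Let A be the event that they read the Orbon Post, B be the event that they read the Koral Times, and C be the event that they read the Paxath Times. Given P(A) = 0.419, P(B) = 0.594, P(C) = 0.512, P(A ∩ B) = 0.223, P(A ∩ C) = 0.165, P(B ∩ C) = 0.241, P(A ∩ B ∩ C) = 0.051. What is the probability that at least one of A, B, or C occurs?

Apply inclusion-exclusion:
P(A ∪ B ∪ C) = 0.419 + 0.594 + 0.512 − 0.223 − 0.165 − 0.241 + 0.051 = 0.947

0.947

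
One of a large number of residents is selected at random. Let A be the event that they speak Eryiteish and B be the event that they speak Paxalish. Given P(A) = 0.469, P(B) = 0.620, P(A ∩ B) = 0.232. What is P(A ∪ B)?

0.857

P(A ∪ B) = 0.469 + 0.620 − 0.232 = 0.857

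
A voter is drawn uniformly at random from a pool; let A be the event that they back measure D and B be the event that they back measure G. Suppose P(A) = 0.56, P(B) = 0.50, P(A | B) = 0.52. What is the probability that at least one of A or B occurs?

P(A ∩ B) = P(B)·P(A|B) = 0.50 × 0.52 = 0.26
P(A ∪ B) = 0.56 + 0.50 − 0.26 = 0.80

0.80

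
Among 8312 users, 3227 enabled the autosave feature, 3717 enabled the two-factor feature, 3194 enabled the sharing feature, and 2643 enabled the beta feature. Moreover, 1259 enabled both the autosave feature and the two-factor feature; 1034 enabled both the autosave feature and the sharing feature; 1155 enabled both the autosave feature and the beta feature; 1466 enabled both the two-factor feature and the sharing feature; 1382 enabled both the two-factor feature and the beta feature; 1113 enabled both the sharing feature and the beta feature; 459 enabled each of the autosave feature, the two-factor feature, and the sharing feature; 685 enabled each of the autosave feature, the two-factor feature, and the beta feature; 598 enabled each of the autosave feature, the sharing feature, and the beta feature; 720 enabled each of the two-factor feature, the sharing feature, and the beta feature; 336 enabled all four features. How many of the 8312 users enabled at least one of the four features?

7498

|at least one| = 3227 + 3717 + 3194 + 2643 − 1259 − 1034 − 1155 − 1466 − 1382 − 1113 + 459 + 685 + 598 + 720 − 336 = 7498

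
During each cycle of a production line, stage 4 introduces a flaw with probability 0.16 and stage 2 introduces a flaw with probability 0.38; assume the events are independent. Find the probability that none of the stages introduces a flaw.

P(none) = (1 − 0.16) × (1 − 0.38) = 0.84 × 0.62 = 0.5208

0.5208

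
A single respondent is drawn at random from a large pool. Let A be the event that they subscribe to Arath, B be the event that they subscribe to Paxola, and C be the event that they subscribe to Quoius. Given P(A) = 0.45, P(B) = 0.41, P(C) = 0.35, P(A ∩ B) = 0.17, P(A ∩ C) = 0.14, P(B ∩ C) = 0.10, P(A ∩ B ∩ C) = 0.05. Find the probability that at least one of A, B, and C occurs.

Inclusion–exclusion gives
P(A ∪ B ∪ C) = 0.45 + 0.41 + 0.35 − 0.17 − 0.14 − 0.10 + 0.05 = 0.85

0.85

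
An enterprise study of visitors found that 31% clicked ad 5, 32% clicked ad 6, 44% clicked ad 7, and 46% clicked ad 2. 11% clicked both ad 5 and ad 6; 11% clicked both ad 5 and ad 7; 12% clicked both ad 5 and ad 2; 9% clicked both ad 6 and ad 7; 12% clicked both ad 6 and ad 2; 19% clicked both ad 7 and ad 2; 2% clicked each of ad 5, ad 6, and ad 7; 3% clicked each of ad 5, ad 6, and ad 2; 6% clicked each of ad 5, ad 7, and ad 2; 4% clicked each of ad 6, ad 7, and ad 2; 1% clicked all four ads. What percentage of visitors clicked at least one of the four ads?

P(at least one) = 31 + 32 + 44 + 46 − 11 − 11 − 12 − 9 − 12 − 19 + 2 + 3 + 6 + 4 − 1 = 93%

93%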